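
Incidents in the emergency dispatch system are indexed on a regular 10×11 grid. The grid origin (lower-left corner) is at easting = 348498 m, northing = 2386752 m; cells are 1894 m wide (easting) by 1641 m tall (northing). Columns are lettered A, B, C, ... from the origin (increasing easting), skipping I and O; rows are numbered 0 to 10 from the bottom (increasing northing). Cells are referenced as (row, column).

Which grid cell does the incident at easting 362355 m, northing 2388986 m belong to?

(1, H)

Column index: ⌊(362355 − 348498) / 1894⌋ = ⌊7.316⌋ = 7 → column H
Row offset from origin: ⌊(2388986 − 2386752) / 1641⌋ = ⌊1.361⌋ = 1 → row 1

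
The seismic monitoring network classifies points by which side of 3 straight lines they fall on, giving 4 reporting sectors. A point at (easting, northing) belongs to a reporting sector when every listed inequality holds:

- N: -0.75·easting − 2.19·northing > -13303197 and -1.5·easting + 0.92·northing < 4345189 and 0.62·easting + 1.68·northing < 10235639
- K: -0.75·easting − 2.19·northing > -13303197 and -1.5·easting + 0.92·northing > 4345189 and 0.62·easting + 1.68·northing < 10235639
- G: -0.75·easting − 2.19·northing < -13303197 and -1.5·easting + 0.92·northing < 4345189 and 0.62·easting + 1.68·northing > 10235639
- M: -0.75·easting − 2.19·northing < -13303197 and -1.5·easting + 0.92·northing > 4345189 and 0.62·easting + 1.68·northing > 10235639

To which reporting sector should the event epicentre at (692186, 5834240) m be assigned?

N

-0.75·692186 − 2.19·5834240 = -13296125.100, which is > -13303197
-1.5·692186 + 0.92·5834240 = 4329221.800, which is < 4345189
0.62·692186 + 1.68·5834240 = 10230678.520, which is < 10235639
This sign pattern matches N.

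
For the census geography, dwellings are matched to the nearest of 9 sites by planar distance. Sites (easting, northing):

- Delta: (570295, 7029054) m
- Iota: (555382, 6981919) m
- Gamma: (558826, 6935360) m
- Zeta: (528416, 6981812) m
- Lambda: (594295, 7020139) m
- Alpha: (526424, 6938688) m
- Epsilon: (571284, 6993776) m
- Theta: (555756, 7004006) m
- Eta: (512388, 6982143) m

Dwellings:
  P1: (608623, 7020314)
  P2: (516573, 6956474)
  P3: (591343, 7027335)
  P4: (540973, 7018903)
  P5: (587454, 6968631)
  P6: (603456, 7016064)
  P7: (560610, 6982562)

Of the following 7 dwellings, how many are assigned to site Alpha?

1

P1 → Lambda
P2 → Alpha
P3 → Lambda
P4 → Theta
P5 → Epsilon
P6 → Lambda
P7 → Iota
1 of the 7 goes to Alpha.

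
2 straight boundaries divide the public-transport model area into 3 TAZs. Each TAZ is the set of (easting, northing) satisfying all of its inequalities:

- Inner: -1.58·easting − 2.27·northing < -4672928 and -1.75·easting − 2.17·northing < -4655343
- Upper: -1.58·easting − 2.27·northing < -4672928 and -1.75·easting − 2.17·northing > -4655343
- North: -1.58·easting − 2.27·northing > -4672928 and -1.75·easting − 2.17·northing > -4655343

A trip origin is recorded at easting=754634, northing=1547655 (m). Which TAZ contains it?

Inner

-1.58·754634 − 2.27·1547655 = -4705498.570, which is < -4672928
-1.75·754634 − 2.17·1547655 = -4679020.850, which is < -4655343
This sign pattern matches Inner.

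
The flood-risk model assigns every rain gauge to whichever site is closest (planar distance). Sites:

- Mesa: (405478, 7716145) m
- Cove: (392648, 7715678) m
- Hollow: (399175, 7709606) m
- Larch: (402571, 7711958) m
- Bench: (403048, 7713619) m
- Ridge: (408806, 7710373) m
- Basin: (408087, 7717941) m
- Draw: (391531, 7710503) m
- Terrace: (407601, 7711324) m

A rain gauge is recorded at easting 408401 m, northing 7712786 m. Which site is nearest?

Terrace

Squared distances to each site:
Mesa: 19826810.000; Cove: 256520673.000; Hollow: 95231476.000; Larch: 34674484.000; Bench: 29348498.000; Ridge: 5986594.000; Basin: 26672621.000; Draw: 289808989.000; Terrace: 2777444.000.
Minimum at Terrace.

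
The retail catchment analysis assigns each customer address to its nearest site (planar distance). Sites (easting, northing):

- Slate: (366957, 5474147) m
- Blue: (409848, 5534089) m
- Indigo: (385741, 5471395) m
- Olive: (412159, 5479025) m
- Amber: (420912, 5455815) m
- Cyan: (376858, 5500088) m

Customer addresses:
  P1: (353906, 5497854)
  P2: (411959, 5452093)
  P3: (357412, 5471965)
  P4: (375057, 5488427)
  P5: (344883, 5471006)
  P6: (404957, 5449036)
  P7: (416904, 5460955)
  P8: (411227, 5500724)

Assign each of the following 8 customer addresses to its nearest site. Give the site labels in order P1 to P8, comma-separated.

Cyan, Amber, Slate, Cyan, Slate, Amber, Amber, Olive

P1 → Cyan (d²=531785060.00)
P2 → Amber (d²=94009493.00)
P3 → Slate (d²=95868149.00)
P4 → Cyan (d²=139222522.00)
P5 → Slate (d²=497127357.00)
P6 → Amber (d²=300516866.00)
P7 → Amber (d²=42483664.00)
P8 → Olive (d²=471715225.00)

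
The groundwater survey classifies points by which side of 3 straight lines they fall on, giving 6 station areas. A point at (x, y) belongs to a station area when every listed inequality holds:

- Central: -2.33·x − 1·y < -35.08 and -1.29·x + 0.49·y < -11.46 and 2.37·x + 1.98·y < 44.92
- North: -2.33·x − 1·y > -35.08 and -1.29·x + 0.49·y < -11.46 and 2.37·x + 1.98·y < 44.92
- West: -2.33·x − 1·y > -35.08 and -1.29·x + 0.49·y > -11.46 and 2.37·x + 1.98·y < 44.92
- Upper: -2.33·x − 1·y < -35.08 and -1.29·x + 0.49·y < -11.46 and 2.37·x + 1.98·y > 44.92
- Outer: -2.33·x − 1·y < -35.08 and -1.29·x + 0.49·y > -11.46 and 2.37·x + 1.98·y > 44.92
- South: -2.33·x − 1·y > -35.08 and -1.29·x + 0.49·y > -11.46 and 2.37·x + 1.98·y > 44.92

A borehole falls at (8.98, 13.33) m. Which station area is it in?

-2.33·8.98 − 1·13.33 = -34.253, which is > -35.08
-1.29·8.98 + 0.49·13.33 = -5.053, which is > -11.46
2.37·8.98 + 1.98·13.33 = 47.676, which is > 44.92
This sign pattern matches South.

South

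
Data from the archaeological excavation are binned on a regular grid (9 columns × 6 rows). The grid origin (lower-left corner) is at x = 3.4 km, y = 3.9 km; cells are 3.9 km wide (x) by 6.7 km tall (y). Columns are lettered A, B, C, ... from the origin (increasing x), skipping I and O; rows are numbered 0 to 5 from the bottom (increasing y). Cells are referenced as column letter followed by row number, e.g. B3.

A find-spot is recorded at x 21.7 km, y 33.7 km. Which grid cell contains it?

E4

Column index: ⌊(21.7 − 3.4) / 3.9⌋ = ⌊4.692⌋ = 4 → column E
Row offset from origin: ⌊(33.7 − 3.9) / 6.7⌋ = ⌊4.448⌋ = 4 → row 4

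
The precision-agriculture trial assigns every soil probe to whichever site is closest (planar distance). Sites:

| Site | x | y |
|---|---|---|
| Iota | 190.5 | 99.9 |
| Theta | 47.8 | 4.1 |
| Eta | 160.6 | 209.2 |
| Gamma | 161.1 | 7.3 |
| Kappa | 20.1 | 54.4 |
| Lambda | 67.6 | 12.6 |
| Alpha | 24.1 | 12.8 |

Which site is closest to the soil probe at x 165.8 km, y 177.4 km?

Eta

Squared distances to each site:
Iota: 6616.340; Theta: 43956.890; Eta: 1038.280; Gamma: 28956.100; Kappa: 36357.490; Lambda: 36802.280; Alpha: 47172.050.
Minimum at Eta.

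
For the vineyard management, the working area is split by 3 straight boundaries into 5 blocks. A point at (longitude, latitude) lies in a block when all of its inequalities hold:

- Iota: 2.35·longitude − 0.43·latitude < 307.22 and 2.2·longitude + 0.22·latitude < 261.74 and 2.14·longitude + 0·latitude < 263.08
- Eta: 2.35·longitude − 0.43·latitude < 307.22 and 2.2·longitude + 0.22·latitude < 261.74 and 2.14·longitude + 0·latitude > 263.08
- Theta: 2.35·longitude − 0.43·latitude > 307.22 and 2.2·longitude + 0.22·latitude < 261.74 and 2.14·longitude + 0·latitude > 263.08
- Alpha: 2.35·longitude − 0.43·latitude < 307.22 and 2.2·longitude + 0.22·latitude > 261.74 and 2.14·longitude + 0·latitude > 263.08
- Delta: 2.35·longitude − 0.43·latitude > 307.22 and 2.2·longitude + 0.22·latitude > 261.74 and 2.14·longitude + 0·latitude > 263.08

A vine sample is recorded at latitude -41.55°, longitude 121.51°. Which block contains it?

Iota

2.35·121.51 − 0.43·-41.55 = 303.415, which is < 307.22
2.2·121.51 + 0.22·-41.55 = 258.181, which is < 261.74
2.14·121.51 + 0·-41.55 = 260.031, which is < 263.08
This sign pattern matches Iota.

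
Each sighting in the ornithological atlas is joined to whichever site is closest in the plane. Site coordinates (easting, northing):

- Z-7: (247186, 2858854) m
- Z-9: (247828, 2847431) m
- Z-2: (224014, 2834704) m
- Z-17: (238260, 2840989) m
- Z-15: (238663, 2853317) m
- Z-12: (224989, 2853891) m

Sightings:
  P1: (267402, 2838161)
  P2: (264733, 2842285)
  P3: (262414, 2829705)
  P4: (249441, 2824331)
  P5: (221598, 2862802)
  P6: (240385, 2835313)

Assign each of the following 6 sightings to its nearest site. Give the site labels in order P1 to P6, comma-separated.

P1 → Z-9 (d²=469074376.00)
P2 → Z-9 (d²=312260341.00)
P3 → Z-9 (d²=526962472.00)
P4 → Z-17 (d²=402503725.00)
P5 → Z-12 (d²=90904802.00)
P6 → Z-17 (d²=36732601.00)

Z-9, Z-9, Z-9, Z-17, Z-12, Z-17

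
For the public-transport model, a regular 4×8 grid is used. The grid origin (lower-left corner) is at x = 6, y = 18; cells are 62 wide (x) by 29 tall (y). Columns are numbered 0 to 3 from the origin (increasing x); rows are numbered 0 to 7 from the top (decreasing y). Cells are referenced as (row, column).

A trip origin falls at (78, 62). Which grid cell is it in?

Column index: ⌊(78 − 6) / 62⌋ = ⌊1.161⌋ = 1
Row offset from origin: ⌊(62 − 18) / 29⌋ = ⌊1.517⌋ = 1 → row 6 (counted from top)

(6, 1)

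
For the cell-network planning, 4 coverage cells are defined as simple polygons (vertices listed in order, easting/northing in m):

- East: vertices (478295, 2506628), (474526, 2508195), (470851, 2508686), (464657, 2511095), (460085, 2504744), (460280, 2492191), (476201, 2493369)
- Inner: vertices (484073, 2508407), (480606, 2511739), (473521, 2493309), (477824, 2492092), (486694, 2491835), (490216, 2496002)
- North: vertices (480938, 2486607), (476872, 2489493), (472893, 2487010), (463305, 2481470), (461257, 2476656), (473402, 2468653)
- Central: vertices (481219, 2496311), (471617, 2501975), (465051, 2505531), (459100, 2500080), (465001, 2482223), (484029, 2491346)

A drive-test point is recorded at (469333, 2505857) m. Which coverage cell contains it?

East

Cast a ray rightward from (469333, 2505857). For each polygon, the edges (by vertex number in listed order) whose endpoints lie on opposite sides of northing = 2505857, where each meets that height, and whether that is right or left of the point:
East: 4–5 at easting≈460886.2 (left), 7–1 at easting≈478173.2 (right) → 1 crossing.
Inner: 2–3 at easting≈478344.8 (right), 6–1 at easting≈485335.8 (right) → 2 crossings.
North: no edge straddles that height → 0 crossings.
Central: no edge straddles that height → 0 crossings.
Only East has an odd count, so the point is inside East.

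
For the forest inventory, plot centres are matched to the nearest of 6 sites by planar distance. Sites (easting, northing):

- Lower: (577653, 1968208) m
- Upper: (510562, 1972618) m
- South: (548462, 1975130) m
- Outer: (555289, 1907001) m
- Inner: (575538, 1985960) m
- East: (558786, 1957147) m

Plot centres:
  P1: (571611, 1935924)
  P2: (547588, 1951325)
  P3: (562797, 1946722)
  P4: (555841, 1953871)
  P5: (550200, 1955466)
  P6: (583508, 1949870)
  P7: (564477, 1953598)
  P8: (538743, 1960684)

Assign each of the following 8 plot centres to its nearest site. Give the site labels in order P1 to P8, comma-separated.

P1 → East (d²=614896354.00)
P2 → East (d²=159290888.00)
P3 → East (d²=124768746.00)
P4 → East (d²=19405201.00)
P5 → East (d²=76545157.00)
P6 → Lower (d²=370563269.00)
P7 → East (d²=44982882.00)
P8 → South (d²=303145877.00)

East, East, East, East, East, Lower, East, South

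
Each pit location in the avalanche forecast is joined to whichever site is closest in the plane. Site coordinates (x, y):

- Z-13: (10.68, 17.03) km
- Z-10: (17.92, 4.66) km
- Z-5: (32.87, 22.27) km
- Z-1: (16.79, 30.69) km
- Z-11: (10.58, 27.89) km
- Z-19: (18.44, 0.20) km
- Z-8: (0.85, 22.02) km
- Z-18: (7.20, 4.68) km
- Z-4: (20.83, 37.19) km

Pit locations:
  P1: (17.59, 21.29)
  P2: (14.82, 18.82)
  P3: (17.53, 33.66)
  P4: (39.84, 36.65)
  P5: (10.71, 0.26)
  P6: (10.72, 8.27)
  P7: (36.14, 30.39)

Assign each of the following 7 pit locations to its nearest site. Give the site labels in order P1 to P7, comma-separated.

P1 → Z-13 (d²=65.90)
P2 → Z-13 (d²=20.34)
P3 → Z-1 (d²=9.37)
P4 → Z-5 (d²=255.37)
P5 → Z-18 (d²=31.86)
P6 → Z-18 (d²=25.28)
P7 → Z-5 (d²=76.63)

Z-13, Z-13, Z-1, Z-5, Z-18, Z-18, Z-5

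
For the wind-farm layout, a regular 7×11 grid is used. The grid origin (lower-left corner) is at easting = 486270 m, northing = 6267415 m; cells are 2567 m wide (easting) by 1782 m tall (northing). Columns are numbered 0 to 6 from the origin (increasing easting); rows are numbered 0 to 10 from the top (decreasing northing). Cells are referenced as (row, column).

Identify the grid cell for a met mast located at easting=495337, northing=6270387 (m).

(9, 3)

Column index: ⌊(495337 − 486270) / 2567⌋ = ⌊3.532⌋ = 3
Row offset from origin: ⌊(6270387 − 6267415) / 1782⌋ = ⌊1.668⌋ = 1 → row 9 (counted from top)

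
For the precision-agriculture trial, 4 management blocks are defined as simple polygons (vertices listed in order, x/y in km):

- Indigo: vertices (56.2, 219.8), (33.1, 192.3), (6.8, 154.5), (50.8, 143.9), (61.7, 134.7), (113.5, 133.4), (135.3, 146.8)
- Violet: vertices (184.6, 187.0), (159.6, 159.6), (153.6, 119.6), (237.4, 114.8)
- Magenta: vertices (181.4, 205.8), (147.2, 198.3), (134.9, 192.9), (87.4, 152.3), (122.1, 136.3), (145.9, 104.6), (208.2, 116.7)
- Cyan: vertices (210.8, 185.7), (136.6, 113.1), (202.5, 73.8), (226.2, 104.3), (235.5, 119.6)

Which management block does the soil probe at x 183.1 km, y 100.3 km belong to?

Cyan

Cast a ray rightward from (183.1, 100.3). For each polygon, the edges (by vertex number in listed order) whose endpoints lie on opposite sides of y = 100.3, where each meets that height, and whether that is right or left of the point:
Indigo: no edge straddles that height → 0 crossings.
Violet: no edge straddles that height → 0 crossings.
Magenta: no edge straddles that height → 0 crossings.
Cyan: 2–3 at x≈158.06 (left), 3–4 at x≈223.09 (right) → 1 crossing.
Only Cyan has an odd count, so the point is inside Cyan.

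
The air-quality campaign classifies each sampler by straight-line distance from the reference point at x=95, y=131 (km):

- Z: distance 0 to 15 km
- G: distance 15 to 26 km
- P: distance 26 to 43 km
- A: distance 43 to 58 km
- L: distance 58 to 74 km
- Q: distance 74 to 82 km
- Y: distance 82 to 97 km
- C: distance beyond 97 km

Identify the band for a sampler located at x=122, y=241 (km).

C

Distance = √((122−95)² + (241−131)²) = √(729.000 + 12100.000) = 113.265 km.
97 ≤ 113.265 < ∞ → C.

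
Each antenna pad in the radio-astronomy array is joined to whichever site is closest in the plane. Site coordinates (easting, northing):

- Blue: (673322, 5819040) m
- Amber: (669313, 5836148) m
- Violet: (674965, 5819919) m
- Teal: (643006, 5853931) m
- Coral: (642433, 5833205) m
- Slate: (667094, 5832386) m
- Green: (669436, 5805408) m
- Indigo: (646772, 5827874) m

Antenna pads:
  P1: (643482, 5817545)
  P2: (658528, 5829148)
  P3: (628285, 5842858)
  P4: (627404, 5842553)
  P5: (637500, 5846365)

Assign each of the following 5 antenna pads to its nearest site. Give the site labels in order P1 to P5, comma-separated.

P1 → Indigo (d²=117512341.00)
P2 → Slate (d²=83861000.00)
P3 → Coral (d²=293346313.00)
P4 → Coral (d²=313255945.00)
P5 → Teal (d²=87560392.00)

Indigo, Slate, Coral, Coral, Teal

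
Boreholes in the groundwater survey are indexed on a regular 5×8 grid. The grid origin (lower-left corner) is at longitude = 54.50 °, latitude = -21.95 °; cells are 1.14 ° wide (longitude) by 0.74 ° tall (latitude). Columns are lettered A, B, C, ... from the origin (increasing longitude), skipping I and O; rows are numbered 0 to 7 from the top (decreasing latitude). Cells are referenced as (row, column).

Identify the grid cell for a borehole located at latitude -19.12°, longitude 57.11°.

Column index: ⌊(57.11 − 54.50) / 1.14⌋ = ⌊2.289⌋ = 2 → column C
Row offset from origin: ⌊(-19.12 − -21.95) / 0.74⌋ = ⌊3.824⌋ = 3 → row 4 (counted from top)

(4, C)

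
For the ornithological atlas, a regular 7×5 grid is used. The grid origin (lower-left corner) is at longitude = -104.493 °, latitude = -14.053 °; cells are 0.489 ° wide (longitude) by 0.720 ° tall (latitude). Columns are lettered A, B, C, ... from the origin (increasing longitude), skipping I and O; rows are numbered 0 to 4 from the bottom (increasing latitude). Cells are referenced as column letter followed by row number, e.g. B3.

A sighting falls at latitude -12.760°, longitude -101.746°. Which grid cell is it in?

Column index: ⌊(-101.746 − -104.493) / 0.489⌋ = ⌊5.618⌋ = 5 → column F
Row offset from origin: ⌊(-12.760 − -14.053) / 0.720⌋ = ⌊1.796⌋ = 1 → row 1

F1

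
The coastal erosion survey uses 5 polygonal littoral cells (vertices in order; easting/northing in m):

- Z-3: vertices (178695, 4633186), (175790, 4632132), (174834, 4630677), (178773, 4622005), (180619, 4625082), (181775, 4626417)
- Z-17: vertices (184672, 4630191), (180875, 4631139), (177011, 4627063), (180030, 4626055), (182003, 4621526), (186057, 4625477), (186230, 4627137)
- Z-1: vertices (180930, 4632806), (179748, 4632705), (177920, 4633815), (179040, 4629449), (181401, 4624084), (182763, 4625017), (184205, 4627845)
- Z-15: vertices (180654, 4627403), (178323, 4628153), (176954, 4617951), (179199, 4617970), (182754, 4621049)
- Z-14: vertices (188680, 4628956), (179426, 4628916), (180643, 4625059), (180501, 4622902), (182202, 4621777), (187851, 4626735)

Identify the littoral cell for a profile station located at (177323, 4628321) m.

Z-3

Cast a ray rightward from (177323, 4628321). For each polygon, the edges (by vertex number in listed order) whose endpoints lie on opposite sides of northing = 4628321, where each meets that height, and whether that is right or left of the point:
Z-3: 3–4 at easting≈175904.1 (left), 6–1 at easting≈180908.7 (right) → 1 crossing.
Z-17: 2–3 at easting≈178203.6 (right), 7–1 at easting≈185626.0 (right) → 2 crossings.
Z-1: 4–5 at easting≈179536.4 (right), 7–1 at easting≈183890.8 (right) → 2 crossings.
Z-15: no edge straddles that height → 0 crossings.
Z-14: 2–3 at easting≈179613.7 (right), 6–1 at easting≈188443.0 (right) → 2 crossings.
Only Z-3 has an odd count, so the point is inside Z-3.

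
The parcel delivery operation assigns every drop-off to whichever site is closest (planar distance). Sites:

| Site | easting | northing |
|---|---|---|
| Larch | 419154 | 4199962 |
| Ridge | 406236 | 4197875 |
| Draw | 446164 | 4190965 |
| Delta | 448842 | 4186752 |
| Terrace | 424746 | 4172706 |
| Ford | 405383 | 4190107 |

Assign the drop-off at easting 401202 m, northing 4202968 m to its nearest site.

Squared distances to each site:
Larch: 331310340.000; Ridge: 51279805.000; Draw: 2165653453.000; Delta: 2532528256.000; Terrace: 1470108580.000; Ford: 182886082.000.
Minimum at Ridge.

Ridge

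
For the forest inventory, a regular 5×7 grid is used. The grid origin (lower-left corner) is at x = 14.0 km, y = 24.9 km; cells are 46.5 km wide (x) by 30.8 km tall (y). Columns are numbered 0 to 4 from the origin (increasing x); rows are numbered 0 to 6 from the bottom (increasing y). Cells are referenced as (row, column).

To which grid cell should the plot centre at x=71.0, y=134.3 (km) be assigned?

(3, 1)

Column index: ⌊(71.0 − 14.0) / 46.5⌋ = ⌊1.226⌋ = 1
Row offset from origin: ⌊(134.3 − 24.9) / 30.8⌋ = ⌊3.552⌋ = 3 → row 3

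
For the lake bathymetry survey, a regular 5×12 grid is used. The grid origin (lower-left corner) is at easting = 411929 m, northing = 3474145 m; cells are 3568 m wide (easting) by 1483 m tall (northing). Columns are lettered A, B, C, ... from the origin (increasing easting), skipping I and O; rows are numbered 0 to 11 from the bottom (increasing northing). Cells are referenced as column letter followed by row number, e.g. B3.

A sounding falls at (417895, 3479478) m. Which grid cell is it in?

Column index: ⌊(417895 − 411929) / 3568⌋ = ⌊1.672⌋ = 1 → column B
Row offset from origin: ⌊(3479478 − 3474145) / 1483⌋ = ⌊3.596⌋ = 3 → row 3

B3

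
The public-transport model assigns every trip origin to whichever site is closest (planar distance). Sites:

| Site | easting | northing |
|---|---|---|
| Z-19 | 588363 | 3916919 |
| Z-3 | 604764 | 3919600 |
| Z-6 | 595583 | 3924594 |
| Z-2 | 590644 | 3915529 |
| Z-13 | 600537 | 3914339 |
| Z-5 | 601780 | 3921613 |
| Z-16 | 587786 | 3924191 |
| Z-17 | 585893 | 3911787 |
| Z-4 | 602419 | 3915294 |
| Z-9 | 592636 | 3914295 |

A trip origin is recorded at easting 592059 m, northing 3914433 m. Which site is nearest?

Squared distances to each site:
Z-19: 19840612.000; Z-3: 188114914.000; Z-6: 115664497.000; Z-2: 3203441.000; Z-13: 71885320.000; Z-5: 146050241.000; Z-16: 113477093.000; Z-17: 45020872.000; Z-4: 108070921.000; Z-9: 351973.000.
Minimum at Z-9.

Z-9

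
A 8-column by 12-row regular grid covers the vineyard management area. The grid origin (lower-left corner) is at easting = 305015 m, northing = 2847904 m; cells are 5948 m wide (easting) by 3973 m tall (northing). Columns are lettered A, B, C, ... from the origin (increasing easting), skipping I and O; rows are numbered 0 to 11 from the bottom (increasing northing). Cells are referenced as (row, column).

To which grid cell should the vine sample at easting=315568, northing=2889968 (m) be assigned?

Column index: ⌊(315568 − 305015) / 5948⌋ = ⌊1.774⌋ = 1 → column B
Row offset from origin: ⌊(2889968 − 2847904) / 3973⌋ = ⌊10.587⌋ = 10 → row 10

(10, B)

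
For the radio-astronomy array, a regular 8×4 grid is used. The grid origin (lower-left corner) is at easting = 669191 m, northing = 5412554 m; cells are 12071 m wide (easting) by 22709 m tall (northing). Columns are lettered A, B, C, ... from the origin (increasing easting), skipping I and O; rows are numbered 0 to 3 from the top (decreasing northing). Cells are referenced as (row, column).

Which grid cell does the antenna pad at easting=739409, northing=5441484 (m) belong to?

(2, F)

Column index: ⌊(739409 − 669191) / 12071⌋ = ⌊5.817⌋ = 5 → column F
Row offset from origin: ⌊(5441484 − 5412554) / 22709⌋ = ⌊1.274⌋ = 1 → row 2 (counted from top)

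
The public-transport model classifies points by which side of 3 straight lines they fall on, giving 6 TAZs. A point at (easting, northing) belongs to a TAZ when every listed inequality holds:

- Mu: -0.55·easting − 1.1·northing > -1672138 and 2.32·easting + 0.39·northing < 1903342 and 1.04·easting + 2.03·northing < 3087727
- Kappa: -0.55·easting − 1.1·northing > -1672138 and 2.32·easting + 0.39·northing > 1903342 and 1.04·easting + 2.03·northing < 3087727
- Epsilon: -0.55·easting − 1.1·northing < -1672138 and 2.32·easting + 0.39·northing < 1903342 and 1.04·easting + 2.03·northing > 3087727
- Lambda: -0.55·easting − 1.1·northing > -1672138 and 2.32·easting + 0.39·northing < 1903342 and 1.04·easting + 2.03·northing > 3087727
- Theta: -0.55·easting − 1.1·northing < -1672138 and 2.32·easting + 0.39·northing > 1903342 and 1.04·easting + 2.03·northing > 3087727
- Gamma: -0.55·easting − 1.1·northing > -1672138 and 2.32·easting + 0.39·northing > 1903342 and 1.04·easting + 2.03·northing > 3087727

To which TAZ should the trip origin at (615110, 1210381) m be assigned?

-0.55·615110 − 1.1·1210381 = -1669729.600, which is > -1672138
2.32·615110 + 0.39·1210381 = 1899103.790, which is < 1903342
1.04·615110 + 2.03·1210381 = 3096787.830, which is > 3087727
This sign pattern matches Lambda.

Lambda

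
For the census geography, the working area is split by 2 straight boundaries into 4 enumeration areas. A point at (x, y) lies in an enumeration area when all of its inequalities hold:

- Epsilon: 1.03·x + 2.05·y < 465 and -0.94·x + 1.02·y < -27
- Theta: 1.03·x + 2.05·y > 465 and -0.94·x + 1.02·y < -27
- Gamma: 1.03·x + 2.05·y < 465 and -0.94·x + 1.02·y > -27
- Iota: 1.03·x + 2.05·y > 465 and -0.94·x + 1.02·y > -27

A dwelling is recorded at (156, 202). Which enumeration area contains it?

1.03·156 + 2.05·202 = 574.780, which is > 465
-0.94·156 + 1.02·202 = 59.400, which is > -27
This sign pattern matches Iota.

Iota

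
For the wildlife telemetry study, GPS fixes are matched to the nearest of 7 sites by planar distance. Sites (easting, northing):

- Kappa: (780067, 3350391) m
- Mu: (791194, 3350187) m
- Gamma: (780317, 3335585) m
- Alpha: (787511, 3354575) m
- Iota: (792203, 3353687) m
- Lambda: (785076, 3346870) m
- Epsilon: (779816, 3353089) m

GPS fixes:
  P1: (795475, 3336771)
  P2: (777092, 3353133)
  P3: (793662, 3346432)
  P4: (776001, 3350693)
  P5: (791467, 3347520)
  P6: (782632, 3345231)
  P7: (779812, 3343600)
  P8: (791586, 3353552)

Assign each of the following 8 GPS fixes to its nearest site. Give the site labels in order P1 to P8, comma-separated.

Mu, Epsilon, Mu, Kappa, Mu, Lambda, Lambda, Iota

P1 → Mu (d²=198316017.00)
P2 → Epsilon (d²=7422112.00)
P3 → Mu (d²=20191049.00)
P4 → Kappa (d²=16623560.00)
P5 → Mu (d²=7187418.00)
P6 → Lambda (d²=8659457.00)
P7 → Lambda (d²=38402596.00)
P8 → Iota (d²=398914.00)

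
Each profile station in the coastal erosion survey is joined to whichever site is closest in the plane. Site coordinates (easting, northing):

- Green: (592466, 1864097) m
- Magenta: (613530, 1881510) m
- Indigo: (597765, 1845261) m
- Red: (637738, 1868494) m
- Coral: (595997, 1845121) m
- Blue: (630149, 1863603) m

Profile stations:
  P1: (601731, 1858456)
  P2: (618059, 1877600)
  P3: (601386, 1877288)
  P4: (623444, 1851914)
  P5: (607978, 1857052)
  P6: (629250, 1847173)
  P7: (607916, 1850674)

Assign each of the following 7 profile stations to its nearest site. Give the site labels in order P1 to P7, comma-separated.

P1 → Green (d²=117661106.00)
P2 → Magenta (d²=35799941.00)
P3 → Magenta (d²=165302020.00)
P4 → Blue (d²=181589746.00)
P5 → Indigo (d²=243333050.00)
P6 → Blue (d²=270753101.00)
P7 → Indigo (d²=132343370.00)

Green, Magenta, Magenta, Blue, Indigo, Blue, Indigo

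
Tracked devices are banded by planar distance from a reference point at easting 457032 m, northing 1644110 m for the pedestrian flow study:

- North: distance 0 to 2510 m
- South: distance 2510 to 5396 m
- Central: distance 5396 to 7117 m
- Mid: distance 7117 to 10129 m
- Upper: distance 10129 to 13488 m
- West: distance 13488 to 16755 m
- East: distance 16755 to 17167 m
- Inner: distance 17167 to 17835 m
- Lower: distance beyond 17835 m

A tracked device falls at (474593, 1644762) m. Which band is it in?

Inner

Distance = √((474593−457032)² + (1644762−1644110)²) = √(308388721.000 + 425104.000) = 17573.099 m.
17167 ≤ 17573.099 < 17835 → Inner.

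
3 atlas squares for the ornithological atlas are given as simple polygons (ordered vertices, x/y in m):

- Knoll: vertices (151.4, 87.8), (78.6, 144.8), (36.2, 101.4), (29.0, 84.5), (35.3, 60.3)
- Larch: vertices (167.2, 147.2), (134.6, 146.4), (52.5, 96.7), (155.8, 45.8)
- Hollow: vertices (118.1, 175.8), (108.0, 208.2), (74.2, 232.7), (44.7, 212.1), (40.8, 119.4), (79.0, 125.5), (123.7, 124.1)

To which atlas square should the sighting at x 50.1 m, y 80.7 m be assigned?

Knoll

Cast a ray rightward from (50.1, 80.7). For each polygon, the edges (by vertex number in listed order) whose endpoints lie on opposite sides of y = 80.7, where each meets that height, and whether that is right or left of the point:
Knoll: 4–5 at x≈29.99 (left), 5–1 at x≈121.43 (right) → 1 crossing.
Larch: 3–4 at x≈84.97 (right), 4–1 at x≈159.72 (right) → 2 crossings.
Hollow: no edge straddles that height → 0 crossings.
Only Knoll has an odd count, so the point is inside Knoll.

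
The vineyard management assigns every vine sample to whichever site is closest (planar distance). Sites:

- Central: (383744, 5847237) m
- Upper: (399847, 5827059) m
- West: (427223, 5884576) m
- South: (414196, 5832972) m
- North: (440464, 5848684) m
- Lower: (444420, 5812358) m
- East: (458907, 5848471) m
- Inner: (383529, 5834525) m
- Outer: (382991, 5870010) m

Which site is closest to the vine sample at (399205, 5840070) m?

Squared distances to each site:
Central: 290408410.000; Upper: 169698285.000; West: 2765792360.000; South: 275111685.000; North: 1776506077.000; Lower: 2812351169.000; East: 3634905605.000; Inner: 276484001.000; Outer: 1159297396.000.
Minimum at Upper.

Upper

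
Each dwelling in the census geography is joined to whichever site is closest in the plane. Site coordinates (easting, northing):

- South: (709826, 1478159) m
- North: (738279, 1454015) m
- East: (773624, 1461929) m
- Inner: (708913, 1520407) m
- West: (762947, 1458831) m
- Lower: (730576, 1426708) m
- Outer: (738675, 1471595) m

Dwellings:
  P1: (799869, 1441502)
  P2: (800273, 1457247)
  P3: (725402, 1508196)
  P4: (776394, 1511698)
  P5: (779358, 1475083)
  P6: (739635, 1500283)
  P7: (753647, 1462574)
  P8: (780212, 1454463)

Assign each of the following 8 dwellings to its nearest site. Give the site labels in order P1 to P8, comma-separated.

East, East, Inner, East, East, Outer, West, East

P1 → East (d²=1106062354.00)
P2 → East (d²=732090325.00)
P3 → Inner (d²=420995642.00)
P4 → East (d²=2484626261.00)
P5 → East (d²=205906472.00)
P6 → Outer (d²=823922944.00)
P7 → West (d²=100500049.00)
P8 → East (d²=99142900.00)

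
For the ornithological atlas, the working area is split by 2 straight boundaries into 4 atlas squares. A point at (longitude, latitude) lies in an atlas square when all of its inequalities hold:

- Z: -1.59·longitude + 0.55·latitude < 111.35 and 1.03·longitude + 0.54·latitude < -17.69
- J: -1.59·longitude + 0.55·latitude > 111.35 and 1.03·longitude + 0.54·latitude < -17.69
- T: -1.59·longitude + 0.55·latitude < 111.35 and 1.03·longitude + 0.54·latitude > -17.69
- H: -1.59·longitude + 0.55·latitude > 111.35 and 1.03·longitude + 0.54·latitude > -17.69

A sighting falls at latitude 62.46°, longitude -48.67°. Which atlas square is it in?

-1.59·-48.67 + 0.55·62.46 = 111.738, which is > 111.35
1.03·-48.67 + 0.54·62.46 = -16.402, which is > -17.69
This sign pattern matches H.

H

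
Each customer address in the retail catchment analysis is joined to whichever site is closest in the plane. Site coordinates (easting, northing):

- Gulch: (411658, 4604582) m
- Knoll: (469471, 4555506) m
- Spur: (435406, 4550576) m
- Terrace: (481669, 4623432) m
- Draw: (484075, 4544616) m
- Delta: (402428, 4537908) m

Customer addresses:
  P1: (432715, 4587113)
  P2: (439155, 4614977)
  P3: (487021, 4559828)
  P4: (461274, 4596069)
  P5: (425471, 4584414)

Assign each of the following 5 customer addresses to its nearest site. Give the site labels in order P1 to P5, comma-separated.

P1 → Gulch (d²=748563210.00)
P2 → Gulch (d²=864141034.00)
P3 → Draw (d²=240083860.00)
P4 → Terrace (d²=1164689794.00)
P5 → Gulch (d²=597547193.00)

Gulch, Gulch, Draw, Terrace, Gulch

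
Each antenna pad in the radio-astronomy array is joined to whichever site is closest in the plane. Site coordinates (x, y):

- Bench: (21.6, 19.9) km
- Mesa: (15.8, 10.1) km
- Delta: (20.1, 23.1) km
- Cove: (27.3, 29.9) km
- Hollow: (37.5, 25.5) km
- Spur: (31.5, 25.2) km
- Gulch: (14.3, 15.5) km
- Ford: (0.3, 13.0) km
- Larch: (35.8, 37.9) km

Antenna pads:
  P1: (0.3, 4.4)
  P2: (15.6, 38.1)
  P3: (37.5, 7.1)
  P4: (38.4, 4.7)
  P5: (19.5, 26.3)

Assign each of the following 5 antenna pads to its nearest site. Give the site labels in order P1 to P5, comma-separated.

P1 → Ford (d²=73.96)
P2 → Cove (d²=204.13)
P3 → Hollow (d²=338.56)
P4 → Hollow (d²=433.45)
P5 → Delta (d²=10.60)

Ford, Cove, Hollow, Hollow, Delta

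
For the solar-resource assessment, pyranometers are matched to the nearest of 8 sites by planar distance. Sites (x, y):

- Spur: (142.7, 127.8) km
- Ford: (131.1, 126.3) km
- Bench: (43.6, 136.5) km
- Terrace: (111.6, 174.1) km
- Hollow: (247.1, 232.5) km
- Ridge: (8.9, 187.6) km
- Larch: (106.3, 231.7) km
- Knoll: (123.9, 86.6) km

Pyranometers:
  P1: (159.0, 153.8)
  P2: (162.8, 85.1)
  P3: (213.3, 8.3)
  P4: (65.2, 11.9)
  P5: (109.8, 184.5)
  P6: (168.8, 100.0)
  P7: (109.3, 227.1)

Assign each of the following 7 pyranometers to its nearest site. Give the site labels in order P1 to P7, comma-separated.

P1 → Spur (d²=941.69)
P2 → Knoll (d²=1515.46)
P3 → Knoll (d²=14123.25)
P4 → Knoll (d²=9025.78)
P5 → Terrace (d²=111.40)
P6 → Spur (d²=1454.05)
P7 → Larch (d²=30.16)

Spur, Knoll, Knoll, Knoll, Terrace, Spur, Larch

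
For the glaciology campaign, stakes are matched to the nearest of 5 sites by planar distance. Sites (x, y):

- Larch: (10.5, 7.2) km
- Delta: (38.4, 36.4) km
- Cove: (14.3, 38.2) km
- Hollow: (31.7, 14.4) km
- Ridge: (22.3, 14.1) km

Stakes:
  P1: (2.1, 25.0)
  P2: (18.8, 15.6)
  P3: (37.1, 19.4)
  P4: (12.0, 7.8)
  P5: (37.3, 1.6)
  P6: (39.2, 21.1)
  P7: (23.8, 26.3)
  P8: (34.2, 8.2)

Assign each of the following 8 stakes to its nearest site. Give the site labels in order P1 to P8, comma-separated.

P1 → Cove (d²=323.08)
P2 → Ridge (d²=14.50)
P3 → Hollow (d²=54.16)
P4 → Larch (d²=2.61)
P5 → Hollow (d²=195.20)
P6 → Hollow (d²=101.14)
P7 → Ridge (d²=151.09)
P8 → Hollow (d²=44.69)

Cove, Ridge, Hollow, Larch, Hollow, Hollow, Ridge, Hollow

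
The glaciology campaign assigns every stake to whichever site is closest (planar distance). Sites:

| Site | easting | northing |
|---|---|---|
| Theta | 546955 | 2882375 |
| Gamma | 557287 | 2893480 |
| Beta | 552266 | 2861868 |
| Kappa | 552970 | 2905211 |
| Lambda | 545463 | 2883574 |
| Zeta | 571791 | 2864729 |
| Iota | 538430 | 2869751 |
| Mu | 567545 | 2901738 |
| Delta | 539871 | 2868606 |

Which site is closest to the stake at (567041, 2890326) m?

Gamma

Squared distances to each site:
Theta: 466665797.000; Gamma: 105088232.000; Beta: 1028158389.000; Kappa: 419556266.000; Lambda: 511199588.000; Zeta: 677768909.000; Iota: 1241919946.000; Mu: 130487760.000; Delta: 1209967300.000.
Minimum at Gamma.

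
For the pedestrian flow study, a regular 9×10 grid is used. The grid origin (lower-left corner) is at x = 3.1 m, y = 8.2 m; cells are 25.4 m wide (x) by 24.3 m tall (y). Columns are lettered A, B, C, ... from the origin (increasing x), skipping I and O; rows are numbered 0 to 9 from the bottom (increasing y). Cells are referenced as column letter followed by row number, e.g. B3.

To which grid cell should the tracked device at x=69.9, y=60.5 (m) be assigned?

Column index: ⌊(69.9 − 3.1) / 25.4⌋ = ⌊2.630⌋ = 2 → column C
Row offset from origin: ⌊(60.5 − 8.2) / 24.3⌋ = ⌊2.152⌋ = 2 → row 2

C2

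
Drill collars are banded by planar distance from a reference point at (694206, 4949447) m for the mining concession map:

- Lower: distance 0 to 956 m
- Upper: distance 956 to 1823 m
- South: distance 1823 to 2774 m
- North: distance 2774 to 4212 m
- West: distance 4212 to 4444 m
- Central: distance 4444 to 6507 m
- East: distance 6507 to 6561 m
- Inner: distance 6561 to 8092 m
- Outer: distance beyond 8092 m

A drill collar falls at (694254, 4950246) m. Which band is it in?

Lower

Distance = √((694254−694206)² + (4950246−4949447)²) = √(2304.000 + 638401.000) = 800.441 m.
0 ≤ 800.441 < 956 → Lower.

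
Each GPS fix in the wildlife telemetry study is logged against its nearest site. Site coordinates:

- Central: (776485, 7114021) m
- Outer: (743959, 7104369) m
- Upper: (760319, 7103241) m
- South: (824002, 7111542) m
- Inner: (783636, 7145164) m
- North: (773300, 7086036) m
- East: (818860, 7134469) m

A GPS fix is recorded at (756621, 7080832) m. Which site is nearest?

North

Squared distances to each site:
Central: 1496088217.000; Outer: 714316613.000; Upper: 515838485.000; South: 5483303261.000; Inner: 4868416449.000; North: 305270657.000; East: 6750620890.000.
Minimum at North.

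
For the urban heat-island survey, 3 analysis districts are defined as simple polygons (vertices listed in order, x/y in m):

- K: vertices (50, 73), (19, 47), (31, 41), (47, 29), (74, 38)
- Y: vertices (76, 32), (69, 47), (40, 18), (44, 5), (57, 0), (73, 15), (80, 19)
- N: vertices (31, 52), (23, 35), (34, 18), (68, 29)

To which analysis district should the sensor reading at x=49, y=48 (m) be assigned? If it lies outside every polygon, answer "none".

Cast a ray rightward from (49, 48). For each polygon, the edges (by vertex number in listed order) whose endpoints lie on opposite sides of y = 48, where each meets that height, and whether that is right or left of the point:
K: 1–2 at x≈20.2 (left), 5–1 at x≈67.1 (right) → 1 crossing.
Y: no edge straddles that height → 0 crossings.
N: 1–2 at x≈29.1 (left), 4–1 at x≈37.4 (left) → 0 crossings.
Only K has an odd count, so the point is inside K.

K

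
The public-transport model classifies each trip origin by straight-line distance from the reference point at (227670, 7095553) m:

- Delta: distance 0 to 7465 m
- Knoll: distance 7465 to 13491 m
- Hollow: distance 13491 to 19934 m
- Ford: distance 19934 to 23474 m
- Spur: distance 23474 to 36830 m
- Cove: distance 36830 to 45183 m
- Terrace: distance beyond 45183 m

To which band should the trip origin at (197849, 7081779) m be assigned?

Distance = √((197849−227670)² + (7081779−7095553)²) = √(889292041.000 + 189723076.000) = 32848.366 m.
23474 ≤ 32848.366 < 36830 → Spur.

Spur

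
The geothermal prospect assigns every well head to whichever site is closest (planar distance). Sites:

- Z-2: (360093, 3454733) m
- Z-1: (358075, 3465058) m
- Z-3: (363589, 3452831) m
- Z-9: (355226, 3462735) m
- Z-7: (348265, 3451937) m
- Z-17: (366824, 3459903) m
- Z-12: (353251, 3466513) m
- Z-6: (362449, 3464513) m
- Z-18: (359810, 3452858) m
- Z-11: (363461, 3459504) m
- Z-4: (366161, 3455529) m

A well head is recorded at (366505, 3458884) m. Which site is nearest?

Squared distances to each site:
Z-2: 58344545.000; Z-1: 109183176.000; Z-3: 45141865.000; Z-9: 142046042.000; Z-7: 380958409.000; Z-17: 1140122.000; Z-12: 233870157.000; Z-6: 48136777.000; Z-18: 81135701.000; Z-11: 9650336.000; Z-4: 11374361.000.
Minimum at Z-17.

Z-17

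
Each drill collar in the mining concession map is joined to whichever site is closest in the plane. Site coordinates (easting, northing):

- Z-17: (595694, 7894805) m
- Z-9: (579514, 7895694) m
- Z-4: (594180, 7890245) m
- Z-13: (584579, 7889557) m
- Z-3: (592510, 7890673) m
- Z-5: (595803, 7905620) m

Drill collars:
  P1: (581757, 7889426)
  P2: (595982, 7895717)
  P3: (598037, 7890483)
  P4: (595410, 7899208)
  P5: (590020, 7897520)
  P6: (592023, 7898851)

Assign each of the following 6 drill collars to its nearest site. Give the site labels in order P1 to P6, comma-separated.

P1 → Z-13 (d²=7980845.00)
P2 → Z-17 (d²=914688.00)
P3 → Z-4 (d²=14933093.00)
P4 → Z-17 (d²=19467065.00)
P5 → Z-17 (d²=39565501.00)
P6 → Z-17 (d²=29846357.00)

Z-13, Z-17, Z-4, Z-17, Z-17, Z-17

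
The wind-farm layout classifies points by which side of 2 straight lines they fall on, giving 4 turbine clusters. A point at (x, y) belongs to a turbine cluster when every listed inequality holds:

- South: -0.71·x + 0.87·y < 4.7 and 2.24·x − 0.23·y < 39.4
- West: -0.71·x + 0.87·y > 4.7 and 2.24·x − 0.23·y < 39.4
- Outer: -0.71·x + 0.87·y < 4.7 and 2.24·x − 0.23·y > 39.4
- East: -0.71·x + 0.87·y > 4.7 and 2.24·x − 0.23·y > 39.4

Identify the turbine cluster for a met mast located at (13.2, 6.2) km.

-0.71·13.2 + 0.87·6.2 = -3.978, which is < 4.7
2.24·13.2 − 0.23·6.2 = 28.142, which is < 39.4
This sign pattern matches South.

South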